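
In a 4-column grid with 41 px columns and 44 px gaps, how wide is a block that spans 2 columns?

Span of 2: 2·41 + 1·44 = 82 + 44 = 126 px.

126 px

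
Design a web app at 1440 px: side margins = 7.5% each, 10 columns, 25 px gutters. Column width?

99.9 px

Each margin = 7.5% of 1440 = 108 px; content = 1440 − 2·108 = 1224 px.
10c + 9·25 = 1224 → 10c = 999 → c = 99.9 px.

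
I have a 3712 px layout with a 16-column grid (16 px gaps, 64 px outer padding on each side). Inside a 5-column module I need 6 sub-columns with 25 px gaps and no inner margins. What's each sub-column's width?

Take off 128 px of margins, leaving 3584 px.
Subtracting 15 gaps of 16 leaves 3344 for 16 columns, so c = 209 px.
5-column span = 5·209 + 4·16 = 1109 px.
6d + 5·25 = 1109 → 6d = 984 → d = 164 px.

164 px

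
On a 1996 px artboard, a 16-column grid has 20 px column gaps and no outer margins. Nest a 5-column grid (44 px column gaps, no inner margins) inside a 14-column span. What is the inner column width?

Subtracting 15 column gaps of 20 leaves 1696 for 16 columns, so c = 106 px.
14 columns plus 13 column gaps: 1484 + 260 = 1744 px.
1744 − 4·44 = 1568; ÷5 gives d = 313.6 px.

313.6 px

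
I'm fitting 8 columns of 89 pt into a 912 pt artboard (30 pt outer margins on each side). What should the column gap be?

20 pt

Inside the margins: 912 − 60 = 852 pt.
8 columns take 8·89 = 712 pt; remaining 140 splits into 7 column gaps.
g = 140 / 7 = 20 pt.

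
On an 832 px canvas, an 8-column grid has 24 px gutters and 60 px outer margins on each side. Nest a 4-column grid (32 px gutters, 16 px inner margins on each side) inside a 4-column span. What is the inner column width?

54 px

Subtract both margins: 832 − 2·60 = 712 px.
8 columns + 7 gutters: 8c + 7·24 = 712.
8c = 712 − 168 = 544, so c = 68 px.
4 columns plus 3 gutters: 272 + 72 = 344 px.
Inner content = 344 − 2·16 = 312 px.
4d + 3·32 = 312 → 4d = 216 → d = 54 px.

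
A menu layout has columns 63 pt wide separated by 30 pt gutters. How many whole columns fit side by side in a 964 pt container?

k columns need k·63 + (k−1)·30 = k·93 − 30.
k·93 − 30 ≤ 964 → k ≤ 994 / 93 ≈ 10.69, so k = 10.

10 columns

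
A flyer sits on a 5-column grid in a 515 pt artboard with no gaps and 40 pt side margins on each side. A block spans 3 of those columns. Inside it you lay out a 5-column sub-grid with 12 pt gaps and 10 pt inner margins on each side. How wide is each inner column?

Subtract both margins: 515 − 2·40 = 435 pt.
5c = 435 → c = 87 pt.
3-column span = 3·87 = 261 pt.
Inner content = 261 − 2·10 = 241 pt.
5d + 4·12 = 241 → 5d = 193 → d = 38.6 pt.

38.6 pt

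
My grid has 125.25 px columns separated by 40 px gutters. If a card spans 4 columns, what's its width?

4-column span = 4·125.25 + 3·40 = 621 px.

621 px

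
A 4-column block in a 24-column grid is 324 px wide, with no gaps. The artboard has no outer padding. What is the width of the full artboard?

1944 px

With no gaps, each column is 324/4 = 81 px.
Artboard = 24·81 = 1944 = 1944 px.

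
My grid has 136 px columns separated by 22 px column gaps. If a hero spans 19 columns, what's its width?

Span of 19: 19·136 + 18·22 = 2584 + 396 = 2980 px.

2980 px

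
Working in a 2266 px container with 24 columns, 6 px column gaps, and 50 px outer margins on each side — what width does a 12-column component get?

Take off 100 px of margins, leaving 2166 px.
2166 − 23·6 = 2028; ÷24 gives c = 84.5 px.
12 columns plus 11 column gaps: 1014 + 66 = 1080 px.

1080 px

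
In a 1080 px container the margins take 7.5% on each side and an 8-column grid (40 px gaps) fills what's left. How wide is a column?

Margins: 7.5% × 1080 = 81 px each, so content = 1080 − 162 = 918 px.
Subtracting 7 gaps of 40 leaves 638 for 8 columns, so c = 79.75 px.

79.75 px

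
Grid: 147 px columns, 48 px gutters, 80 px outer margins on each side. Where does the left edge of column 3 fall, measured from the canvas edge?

Before column 3: the margin + 2 columns + 2 gutters.
Offset = 80 + 2·(147 + 48) = 80 + 390 = 470 px.

470 px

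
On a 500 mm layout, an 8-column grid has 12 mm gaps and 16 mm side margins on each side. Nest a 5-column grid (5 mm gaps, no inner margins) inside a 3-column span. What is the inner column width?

29.6 mm

Outer content = 500 − 2·16 = 468 mm.
8 columns + 7 gaps: 8c + 7·12 = 468.
8c = 468 − 84 = 384, so c = 48 mm.
3-column span = 3·48 + 2·12 = 168 mm.
5 columns + 4 gaps: 5d + 4·5 = 168.
5d = 168 − 20 = 148, so d = 29.6 mm.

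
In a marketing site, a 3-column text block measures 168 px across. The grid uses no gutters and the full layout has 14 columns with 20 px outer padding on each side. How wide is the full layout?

With no gutters, each column is 168/3 = 56 px.
Summing: 40 + 784 = 824 px.

824 px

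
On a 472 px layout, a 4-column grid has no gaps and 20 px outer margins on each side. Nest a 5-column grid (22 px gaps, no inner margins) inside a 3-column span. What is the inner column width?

47.2 px

Outer content = 472 − 2·20 = 432 px.
4c = 432 → c = 108 px.
With no gaps, 3 columns span 3·108 = 324 px.
5d + 4·22 = 324 → 5d = 236 → d = 47.2 px.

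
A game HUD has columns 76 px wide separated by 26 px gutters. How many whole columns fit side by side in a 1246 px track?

Each extra column adds 76 + 26 = 102 px.
(1246 + 26) / 102 = 12.47, so 12 columns fit.

12 columns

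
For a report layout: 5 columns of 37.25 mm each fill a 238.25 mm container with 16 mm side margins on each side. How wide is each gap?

5 mm

Take off 32 mm of margins, leaving 206.25 mm.
Columns use 186.25 mm, leaving 20 mm across 4 gaps = 5 mm each.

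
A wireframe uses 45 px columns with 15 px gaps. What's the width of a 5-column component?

285 px

5-column span = 5·45 + 4·15 = 285 px.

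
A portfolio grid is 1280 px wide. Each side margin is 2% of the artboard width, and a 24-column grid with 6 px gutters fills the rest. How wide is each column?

45.45 px

Margins: 2% × 1280 = 25.6 px each, so content = 1280 − 51.2 = 1228.8 px.
24c + 23·6 = 1228.8 → 24c = 1090.8 → c = 45.45 px.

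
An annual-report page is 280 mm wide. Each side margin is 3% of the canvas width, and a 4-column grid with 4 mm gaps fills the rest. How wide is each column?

62.8 mm

Margins: 3% × 280 = 8.4 mm each, so content = 280 − 16.8 = 263.2 mm.
Subtracting 3 gaps of 4 leaves 251.2 for 4 columns, so c = 62.8 mm.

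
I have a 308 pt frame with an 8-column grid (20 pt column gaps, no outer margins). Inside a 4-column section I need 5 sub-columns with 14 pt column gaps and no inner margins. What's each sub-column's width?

17.6 pt

8c + 7·20 = 308 → 8c = 168 → c = 21 pt.
4-column span = 4·21 + 3·20 = 144 pt.
144 − 4·14 = 88; ÷5 gives d = 17.6 pt.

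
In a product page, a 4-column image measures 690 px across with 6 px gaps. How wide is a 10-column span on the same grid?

4c + 3·6 = 690 → 4c = 672 → c = 168 px.
10 columns plus 9 gaps: 1680 + 54 = 1734 px.

1734 px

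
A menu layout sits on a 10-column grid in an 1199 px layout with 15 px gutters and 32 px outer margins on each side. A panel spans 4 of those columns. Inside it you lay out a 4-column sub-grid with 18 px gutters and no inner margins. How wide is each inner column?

97.75 px

Inside the margins: 1199 − 64 = 1135 px.
10 columns + 9 gutters: 10c + 9·15 = 1135.
10c = 1135 − 135 = 1000, so c = 100 px.
4 columns plus 3 gutters: 400 + 45 = 445 px.
4 columns + 3 gutters: 4d + 3·18 = 445.
4d = 445 − 54 = 391, so d = 97.75 px.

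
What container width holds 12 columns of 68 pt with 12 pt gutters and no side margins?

948 pt

Summing: 816 + 132 = 948 pt.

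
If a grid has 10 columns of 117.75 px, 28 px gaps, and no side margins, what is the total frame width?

Total width: 10·117.75 + 9·28 = 1429.5 px.

1429.5 px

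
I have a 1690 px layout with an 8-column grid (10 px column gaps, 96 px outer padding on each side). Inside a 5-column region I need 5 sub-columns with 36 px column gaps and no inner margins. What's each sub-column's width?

157.7 px

Outer content = 1690 − 2·96 = 1498 px.
1498 − 7·10 = 1428; ÷8 gives c = 178.5 px.
Span of 5: 5·178.5 + 4·10 = 892.5 + 40 = 932.5 px.
932.5 − 4·36 = 788.5; ÷5 gives d = 157.7 px.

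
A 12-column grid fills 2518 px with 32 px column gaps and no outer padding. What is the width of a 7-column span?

1455.5 px

Subtracting 11 column gaps of 32 leaves 2166 for 12 columns, so c = 180.5 px.
7 columns plus 6 column gaps: 1263.5 + 192 = 1455.5 px.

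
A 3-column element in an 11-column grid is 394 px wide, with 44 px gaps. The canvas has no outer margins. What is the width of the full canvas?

1562 px

3c + 2·44 = 394 → 3c = 306 → c = 102 px.
Canvas = 11·102 + 10·44 = 1122 + 440 = 1562 px.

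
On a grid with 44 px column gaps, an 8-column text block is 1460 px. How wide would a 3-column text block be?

Subtracting 7 column gaps of 44 leaves 1152 for 8 columns, so c = 144 px.
3 columns plus 2 column gaps: 432 + 88 = 520 px.

520 px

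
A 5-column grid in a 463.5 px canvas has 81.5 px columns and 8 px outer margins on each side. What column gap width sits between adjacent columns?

Take off 16 px of margins, leaving 447.5 px.
5·81.5 + 4g = 447.5 → 4g = 40 → g = 10 px.

10 px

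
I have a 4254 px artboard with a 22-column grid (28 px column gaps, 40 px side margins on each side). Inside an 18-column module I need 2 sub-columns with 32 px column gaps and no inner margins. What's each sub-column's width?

Outer content = 4254 − 2·40 = 4174 px.
22c + 21·28 = 4174 → 22c = 3586 → c = 163 px.
Span of 18: 18·163 + 17·28 = 2934 + 476 = 3410 px.
Subtracting 1 column gap of 32 leaves 3378 for 2 columns, so d = 1689 px.

1689 px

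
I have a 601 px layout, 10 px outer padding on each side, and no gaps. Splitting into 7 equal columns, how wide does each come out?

Inside the margins: 601 − 20 = 581 px.
581 / 7 = 83 px per column.

83 px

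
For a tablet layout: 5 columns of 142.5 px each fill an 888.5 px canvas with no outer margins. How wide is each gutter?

44 px

Columns use 712.5 px, leaving 176 px across 4 gutters = 44 px each.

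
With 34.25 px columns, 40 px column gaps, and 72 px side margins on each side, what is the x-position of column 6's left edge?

Before column 6: the margin + 5 columns + 5 column gaps.
Offset = 72 + 5·(34.25 + 40) = 72 + 371.25 = 443.25 px.

443.25 px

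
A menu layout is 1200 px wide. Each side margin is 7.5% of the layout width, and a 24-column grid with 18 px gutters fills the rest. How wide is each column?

1200 × (1 − 2·7.5%) = 1200 × 85% = 1020 px for the columns.
24 columns + 23 gutters: 24c + 23·18 = 1020.
24c = 1020 − 414 = 606, so c = 25.25 px.

25.25 px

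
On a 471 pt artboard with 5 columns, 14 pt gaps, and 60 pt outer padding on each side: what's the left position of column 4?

Subtract both margins: 471 − 2·60 = 351 pt.
351 − 4·14 = 295; ÷5 gives c = 59 pt.
Each column+gutter stride is 73 pt; 3 of them past the 60 pt margin is 60 + 219 = 279 pt.

279 pt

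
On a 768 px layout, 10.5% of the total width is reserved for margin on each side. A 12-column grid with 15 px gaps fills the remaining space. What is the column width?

768 × (1 − 2·10.5%) = 768 × 79% = 606.72 px for the columns.
606.72 − 11·15 = 441.72; ÷12 gives c = 36.81 px.

36.81 px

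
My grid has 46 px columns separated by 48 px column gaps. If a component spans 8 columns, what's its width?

8 columns plus 7 column gaps: 368 + 336 = 704 px.

704 px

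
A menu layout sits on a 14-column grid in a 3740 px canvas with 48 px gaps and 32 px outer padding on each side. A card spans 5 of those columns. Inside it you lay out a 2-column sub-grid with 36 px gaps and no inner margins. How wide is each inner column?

Inside the margins: 3740 − 64 = 3676 px.
14 columns + 13 gaps: 14c + 13·48 = 3676.
14c = 3676 − 624 = 3052, so c = 218 px.
5-column span = 5·218 + 4·48 = 1282 px.
2 columns + 1 gap: 2d + 1·36 = 1282.
2d = 1282 − 36 = 1246, so d = 623 px.

623 px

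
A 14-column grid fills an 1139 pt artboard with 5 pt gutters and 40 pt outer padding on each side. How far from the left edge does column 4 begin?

Take off 80 pt of margins, leaving 1059 pt.
14 columns + 13 gutters: 14c + 13·5 = 1059.
14c = 1059 − 65 = 994, so c = 71 pt.
Column 4 starts at margin + 3·(column + gutter) = 40 + 3·76 = 268 pt.

268 pt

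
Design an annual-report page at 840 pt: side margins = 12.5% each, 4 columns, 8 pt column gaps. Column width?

Each margin = 12.5% of 840 = 105 pt; content = 840 − 2·105 = 630 pt.
Subtracting 3 column gaps of 8 leaves 606 for 4 columns, so c = 151.5 pt.

151.5 pt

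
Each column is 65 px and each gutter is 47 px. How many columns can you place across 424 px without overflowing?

4 columns: 4·65 + 3·47 = 401 px ≤ 424.
5 columns: 513 px > 424. So 4.

4 columns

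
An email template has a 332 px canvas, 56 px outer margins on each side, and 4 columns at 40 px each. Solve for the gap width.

Subtract both margins: 332 − 2·56 = 220 px.
4 columns take 4·40 = 160 px; remaining 60 splits into 3 gaps.
g = 60 / 3 = 20 px.

20 px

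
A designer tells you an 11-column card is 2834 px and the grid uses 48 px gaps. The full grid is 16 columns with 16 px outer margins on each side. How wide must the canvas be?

11 columns + 10 gaps: 11c + 10·48 = 2834.
11c = 2834 − 480 = 2354, so c = 214 px.
Canvas = 2·16 + 16·214 + 15·48 = 32 + 3424 + 720 = 4176 px.

4176 px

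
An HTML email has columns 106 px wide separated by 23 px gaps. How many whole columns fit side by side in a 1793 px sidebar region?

14 columns

Each extra column adds 106 + 23 = 129 px.
(1793 + 23) / 129 = 14.08, so 14 columns fit.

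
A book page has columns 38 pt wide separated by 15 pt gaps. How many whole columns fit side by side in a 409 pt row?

Each extra column adds 38 + 15 = 53 pt.
(409 + 15) / 53 = 8.00, so 8 columns fit.

8 columns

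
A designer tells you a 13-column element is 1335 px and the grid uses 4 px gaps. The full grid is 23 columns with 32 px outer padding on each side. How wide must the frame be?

1335 − 12·4 = 1287; ÷13 gives c = 99 px.
Adding margins, columns and gutters: 64 + 2277 + 88 = 2429 px.

2429 px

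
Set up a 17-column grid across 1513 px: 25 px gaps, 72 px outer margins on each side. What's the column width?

Take off 144 px of margins, leaving 1369 px.
1369 − 16·25 = 969; ÷17 gives c = 57 px.

57 px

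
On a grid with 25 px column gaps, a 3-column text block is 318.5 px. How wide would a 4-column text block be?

3c + 2·25 = 318.5 → 3c = 268.5 → c = 89.5 px.
4 columns plus 3 column gaps: 358 + 75 = 433 px.

433 px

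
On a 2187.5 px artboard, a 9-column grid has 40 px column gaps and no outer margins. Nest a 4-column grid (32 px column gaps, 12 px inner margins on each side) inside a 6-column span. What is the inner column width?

331.25 px

Subtracting 8 column gaps of 40 leaves 1867.5 for 9 columns, so c = 207.5 px.
Span of 6: 6·207.5 + 5·40 = 1245 + 200 = 1445 px.
Inner content = 1445 − 2·12 = 1421 px.
Subtracting 3 column gaps of 32 leaves 1325 for 4 columns, so d = 331.25 px.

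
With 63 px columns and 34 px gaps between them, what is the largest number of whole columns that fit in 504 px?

5 columns

Each extra column adds 63 + 34 = 97 px.
(504 + 34) / 97 = 5.55, so 5 columns fit.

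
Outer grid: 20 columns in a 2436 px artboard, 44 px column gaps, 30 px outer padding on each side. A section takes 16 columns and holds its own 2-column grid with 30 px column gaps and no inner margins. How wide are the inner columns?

Outer content = 2436 − 2·30 = 2376 px.
Subtracting 19 column gaps of 44 leaves 1540 for 20 columns, so c = 77 px.
16 columns plus 15 column gaps: 1232 + 660 = 1892 px.
1892 − 1·30 = 1862; ÷2 gives d = 931 px.

931 px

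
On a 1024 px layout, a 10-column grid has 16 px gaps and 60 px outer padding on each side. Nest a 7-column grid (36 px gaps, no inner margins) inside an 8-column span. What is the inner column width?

Outer content = 1024 − 2·60 = 904 px.
10 columns + 9 gaps: 10c + 9·16 = 904.
10c = 904 − 144 = 760, so c = 76 px.
8 columns plus 7 gaps: 608 + 112 = 720 px.
7 columns + 6 gaps: 7d + 6·36 = 720.
7d = 720 − 216 = 504, so d = 72 px.

72 px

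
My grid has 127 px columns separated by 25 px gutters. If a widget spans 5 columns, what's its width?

735 px

5 columns plus 4 gutters: 635 + 100 = 735 px.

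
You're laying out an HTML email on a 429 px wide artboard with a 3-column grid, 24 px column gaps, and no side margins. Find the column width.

429 − 2·24 = 381; ÷3 gives c = 127 px.

127 px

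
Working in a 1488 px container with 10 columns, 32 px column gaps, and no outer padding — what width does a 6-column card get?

880 px

Subtracting 9 column gaps of 32 leaves 1200 for 10 columns, so c = 120 px.
Span of 6: 6·120 + 5·32 = 720 + 160 = 880 px.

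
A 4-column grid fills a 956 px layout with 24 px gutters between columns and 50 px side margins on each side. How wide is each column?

Inside the margins: 956 − 100 = 856 px.
4c + 3·24 = 856 → 4c = 784 → c = 196 px.

196 px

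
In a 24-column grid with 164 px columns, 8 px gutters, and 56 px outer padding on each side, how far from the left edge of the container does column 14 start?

2292 px

Before column 14: the margin + 13 columns + 13 gutters.
Offset = 56 + 13·(164 + 8) = 56 + 2236 = 2292 px.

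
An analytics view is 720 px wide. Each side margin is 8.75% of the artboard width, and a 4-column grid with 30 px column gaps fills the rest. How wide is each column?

Margins: 8.75% × 720 = 63 px each, so content = 720 − 126 = 594 px.
4c + 3·30 = 594 → 4c = 504 → c = 126 px.

126 px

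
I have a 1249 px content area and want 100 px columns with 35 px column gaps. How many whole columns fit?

9 columns

Each extra column adds 100 + 35 = 135 px.
(1249 + 35) / 135 = 9.51, so 9 columns fit.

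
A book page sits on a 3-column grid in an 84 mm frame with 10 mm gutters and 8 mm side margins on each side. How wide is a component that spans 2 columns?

Take off 16 mm of margins, leaving 68 mm.
3 columns + 2 gutters: 3c + 2·10 = 68.
3c = 68 − 20 = 48, so c = 16 mm.
2-column span = 2·16 + 1·10 = 42 mm.

42 mm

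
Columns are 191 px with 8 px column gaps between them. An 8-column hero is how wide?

1584 px

Span of 8: 8·191 + 7·8 = 1528 + 56 = 1584 px.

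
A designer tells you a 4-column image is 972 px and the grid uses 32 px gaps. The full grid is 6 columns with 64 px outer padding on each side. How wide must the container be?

1602 px

Subtracting 3 gaps of 32 leaves 876 for 4 columns, so c = 219 px.
Container = 2·64 + 6·219 + 5·32 = 128 + 1314 + 160 = 1602 px.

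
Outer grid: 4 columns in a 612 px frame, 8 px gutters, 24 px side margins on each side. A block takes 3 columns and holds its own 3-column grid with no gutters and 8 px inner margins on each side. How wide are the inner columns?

135 px

Take off 48 px of margins, leaving 564 px.
4 columns + 3 gutters: 4c + 3·8 = 564.
4c = 564 − 24 = 540, so c = 135 px.
3-column span = 3·135 + 2·8 = 421 px.
Inner content = 421 − 2·8 = 405 px.
405 / 3 = 135 px per column.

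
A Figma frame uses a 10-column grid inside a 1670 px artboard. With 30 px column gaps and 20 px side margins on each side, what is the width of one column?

136 px

Take off 40 px of margins, leaving 1630 px.
1630 − 9·30 = 1360; ÷10 gives c = 136 px.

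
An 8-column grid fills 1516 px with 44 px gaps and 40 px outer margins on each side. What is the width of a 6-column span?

1066 px

Subtract both margins: 1516 − 2·40 = 1436 px.
8c + 7·44 = 1436 → 8c = 1128 → c = 141 px.
6 columns plus 5 gaps: 846 + 220 = 1066 px.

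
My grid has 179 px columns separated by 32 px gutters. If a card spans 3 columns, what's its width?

601 px

3-column span = 3·179 + 2·32 = 601 px.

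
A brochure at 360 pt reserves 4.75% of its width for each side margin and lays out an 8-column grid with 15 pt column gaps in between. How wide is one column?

Each margin = 4.75% of 360 = 17.1 pt; content = 360 − 2·17.1 = 325.8 pt.
8c + 7·15 = 325.8 → 8c = 220.8 → c = 27.6 pt.

27.6 pt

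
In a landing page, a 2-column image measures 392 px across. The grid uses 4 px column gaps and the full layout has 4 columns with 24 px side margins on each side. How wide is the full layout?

836 px

2 columns + 1 column gap: 2c + 1·4 = 392.
2c = 392 − 4 = 388, so c = 194 px.
Layout = 2·24 + 4·194 + 3·4 = 48 + 776 + 12 = 836 px.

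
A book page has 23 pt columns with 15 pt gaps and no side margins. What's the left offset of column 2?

No margin, so column 2 starts at 1·(column + gutter) = 1·38 = 38 pt.

38 pt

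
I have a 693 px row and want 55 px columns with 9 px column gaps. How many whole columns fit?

10 columns

k columns need k·55 + (k−1)·9 = k·64 − 9.
k·64 − 9 ≤ 693 → k ≤ 702 / 64 ≈ 10.97, so k = 10.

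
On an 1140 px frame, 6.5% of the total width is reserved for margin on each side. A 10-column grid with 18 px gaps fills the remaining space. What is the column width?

82.98 px

Each margin = 6.5% of 1140 = 74.1 px; content = 1140 − 2·74.1 = 991.8 px.
Subtracting 9 gaps of 18 leaves 829.8 for 10 columns, so c = 82.98 px.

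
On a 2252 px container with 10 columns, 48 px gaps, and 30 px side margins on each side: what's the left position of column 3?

478 px

Take off 60 px of margins, leaving 2192 px.
10c + 9·48 = 2192 → 10c = 1760 → c = 176 px.
Each column+gutter stride is 224 px; 2 of them past the 30 px margin is 30 + 448 = 478 px.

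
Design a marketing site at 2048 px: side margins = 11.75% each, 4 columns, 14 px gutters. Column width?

381.18 px

2048 × (1 − 2·11.75%) = 2048 × 76.5% = 1566.72 px for the columns.
4c + 3·14 = 1566.72 → 4c = 1524.72 → c = 381.18 px.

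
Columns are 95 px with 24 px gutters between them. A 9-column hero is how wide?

1047 px

Span of 9: 9·95 + 8·24 = 855 + 192 = 1047 px.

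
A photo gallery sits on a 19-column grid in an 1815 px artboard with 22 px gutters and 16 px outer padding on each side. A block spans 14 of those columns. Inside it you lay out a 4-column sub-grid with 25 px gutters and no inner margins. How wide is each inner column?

308.25 px

Take off 32 px of margins, leaving 1783 px.
Subtracting 18 gutters of 22 leaves 1387 for 19 columns, so c = 73 px.
Span of 14: 14·73 + 13·22 = 1022 + 286 = 1308 px.
Subtracting 3 gutters of 25 leaves 1233 for 4 columns, so d = 308.25 px.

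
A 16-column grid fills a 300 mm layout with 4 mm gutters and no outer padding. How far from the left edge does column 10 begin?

171 mm

300 − 15·4 = 240; ÷16 gives c = 15 mm.
Each column+gutter stride is 19 mm; with no margin, 9 of them is 171 mm.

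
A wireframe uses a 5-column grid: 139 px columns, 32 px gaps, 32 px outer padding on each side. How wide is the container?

Total width: 2·32 + 5·139 + 4·32 = 887 px.

887 px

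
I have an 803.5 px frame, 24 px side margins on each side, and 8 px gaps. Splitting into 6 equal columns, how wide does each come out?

Inside the margins: 803.5 − 48 = 755.5 px.
Subtracting 5 gaps of 8 leaves 715.5 for 6 columns, so c = 119.25 px.

119.25 px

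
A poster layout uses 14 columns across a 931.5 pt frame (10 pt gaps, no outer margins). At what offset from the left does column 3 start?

931.5 − 13·10 = 801.5; ÷14 gives c = 57.25 pt.
Each column+gutter stride is 67.25 pt; with no margin, 2 of them is 134.5 pt.

134.5 pt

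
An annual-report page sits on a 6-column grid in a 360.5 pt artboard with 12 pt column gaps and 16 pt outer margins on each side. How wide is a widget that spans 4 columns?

Content width = 360.5 − 2·16 = 328.5 pt.
328.5 − 5·12 = 268.5; ÷6 gives c = 44.75 pt.
4-column span = 4·44.75 + 3·12 = 215 pt.

215 pt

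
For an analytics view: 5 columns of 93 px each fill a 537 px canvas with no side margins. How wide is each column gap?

18 px

Columns use 465 px, leaving 72 px across 4 column gaps = 18 px each.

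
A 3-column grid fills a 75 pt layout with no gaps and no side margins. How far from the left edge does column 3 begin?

50 pt

With no gaps, each column is 75/3 = 25 pt.
Each column+gutter stride is 25 pt; with no margin, 2 of them is 50 pt.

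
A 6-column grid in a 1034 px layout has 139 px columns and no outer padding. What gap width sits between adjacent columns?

Columns use 834 px, leaving 200 px across 5 gaps = 40 px each.

40 px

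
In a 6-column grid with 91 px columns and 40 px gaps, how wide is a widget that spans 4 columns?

Span of 4: 4·91 + 3·40 = 364 + 120 = 484 px.

484 px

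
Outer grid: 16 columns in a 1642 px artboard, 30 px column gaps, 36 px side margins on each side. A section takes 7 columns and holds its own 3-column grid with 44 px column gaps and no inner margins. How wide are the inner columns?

Inside the margins: 1642 − 72 = 1570 px.
16 columns + 15 column gaps: 16c + 15·30 = 1570.
16c = 1570 − 450 = 1120, so c = 70 px.
Span of 7: 7·70 + 6·30 = 490 + 180 = 670 px.
3d + 2·44 = 670 → 3d = 582 → d = 194 px.

194 px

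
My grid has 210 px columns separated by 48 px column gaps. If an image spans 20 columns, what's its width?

20-column span = 20·210 + 19·48 = 5112 px.

5112 px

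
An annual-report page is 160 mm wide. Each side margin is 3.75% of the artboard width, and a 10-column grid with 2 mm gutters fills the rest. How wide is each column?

Each margin = 3.75% of 160 = 6 mm; content = 160 − 2·6 = 148 mm.
Subtracting 9 gutters of 2 leaves 130 for 10 columns, so c = 13 mm.

13 mm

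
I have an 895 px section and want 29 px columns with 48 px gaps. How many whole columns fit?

12 columns

12 columns: 12·29 + 11·48 = 876 px ≤ 895.
13 columns: 953 px > 895. So 12.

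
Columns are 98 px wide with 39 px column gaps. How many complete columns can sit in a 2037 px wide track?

15 columns

k columns need k·98 + (k−1)·39 = k·137 − 39.
k·137 − 39 ≤ 2037 → k ≤ 2076 / 137 ≈ 15.15, so k = 15.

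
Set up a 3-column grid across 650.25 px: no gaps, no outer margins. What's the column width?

216.75 px

650.25 / 3 = 216.75 px per column.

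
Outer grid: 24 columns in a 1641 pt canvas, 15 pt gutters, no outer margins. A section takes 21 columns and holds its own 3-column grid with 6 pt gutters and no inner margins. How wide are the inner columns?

1641 − 23·15 = 1296; ÷24 gives c = 54 pt.
Span of 21: 21·54 + 20·15 = 1134 + 300 = 1434 pt.
3 columns + 2 gutters: 3d + 2·6 = 1434.
3d = 1434 − 12 = 1422, so d = 474 pt.

474 pt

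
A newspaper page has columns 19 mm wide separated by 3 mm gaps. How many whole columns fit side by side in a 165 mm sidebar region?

7 columns: 7·19 + 6·3 = 151 mm ≤ 165.
8 columns: 173 mm > 165. So 7.

7 columns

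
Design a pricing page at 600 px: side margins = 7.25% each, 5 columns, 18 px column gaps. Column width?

88.2 px

Each margin = 7.25% of 600 = 43.5 px; content = 600 − 2·43.5 = 513 px.
5 columns + 4 column gaps: 5c + 4·18 = 513.
5c = 513 − 72 = 441, so c = 88.2 px.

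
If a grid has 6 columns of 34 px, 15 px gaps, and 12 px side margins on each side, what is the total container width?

Total width: 2·12 + 6·34 + 5·15 = 303 px.

303 px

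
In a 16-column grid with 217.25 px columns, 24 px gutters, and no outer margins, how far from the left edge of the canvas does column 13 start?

2895 px

Each column+gutter stride is 241.25 px; with no margin, 12 of them is 2895 px.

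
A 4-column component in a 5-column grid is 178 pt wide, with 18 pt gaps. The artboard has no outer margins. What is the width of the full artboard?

227 pt

178 − 3·18 = 124; ÷4 gives c = 31 pt.
Artboard = 5·31 + 4·18 = 155 + 72 = 227 pt.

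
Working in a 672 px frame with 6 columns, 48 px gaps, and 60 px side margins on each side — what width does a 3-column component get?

252 px

Content width = 672 − 2·60 = 552 px.
6 columns + 5 gaps: 6c + 5·48 = 552.
6c = 552 − 240 = 312, so c = 52 px.
Span of 3: 3·52 + 2·48 = 156 + 96 = 252 px.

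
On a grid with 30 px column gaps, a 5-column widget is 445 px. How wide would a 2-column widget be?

5 columns + 4 column gaps: 5c + 4·30 = 445.
5c = 445 − 120 = 325, so c = 65 px.
Span of 2: 2·65 + 1·30 = 130 + 30 = 160 px.

160 px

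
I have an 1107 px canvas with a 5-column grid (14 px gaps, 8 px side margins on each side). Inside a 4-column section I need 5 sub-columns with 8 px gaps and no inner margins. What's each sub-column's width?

167.6 px

Take off 16 px of margins, leaving 1091 px.
5c + 4·14 = 1091 → 5c = 1035 → c = 207 px.
Span of 4: 4·207 + 3·14 = 828 + 42 = 870 px.
870 − 4·8 = 838; ÷5 gives d = 167.6 px.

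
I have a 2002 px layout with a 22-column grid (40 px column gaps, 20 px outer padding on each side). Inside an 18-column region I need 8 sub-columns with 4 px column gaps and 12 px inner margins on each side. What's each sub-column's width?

Outer content = 2002 − 2·20 = 1962 px.
22c + 21·40 = 1962 → 22c = 1122 → c = 51 px.
Span of 18: 18·51 + 17·40 = 918 + 680 = 1598 px.
Inner content = 1598 − 2·12 = 1574 px.
1574 − 7·4 = 1546; ÷8 gives d = 193.25 px.

193.25 px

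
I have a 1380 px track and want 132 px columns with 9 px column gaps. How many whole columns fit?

9 columns

Each extra column adds 132 + 9 = 141 px.
(1380 + 9) / 141 = 9.85, so 9 columns fit.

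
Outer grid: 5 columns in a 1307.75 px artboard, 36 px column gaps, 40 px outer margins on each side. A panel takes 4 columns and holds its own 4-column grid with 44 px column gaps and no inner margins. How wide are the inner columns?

Inside the margins: 1307.75 − 80 = 1227.75 px.
5c + 4·36 = 1227.75 → 5c = 1083.75 → c = 216.75 px.
4-column span = 4·216.75 + 3·36 = 975 px.
4 columns + 3 column gaps: 4d + 3·44 = 975.
4d = 975 − 132 = 843, so d = 210.75 px.

210.75 px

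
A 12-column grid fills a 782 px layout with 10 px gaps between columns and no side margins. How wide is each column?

56 px

782 − 11·10 = 672; ÷12 gives c = 56 px.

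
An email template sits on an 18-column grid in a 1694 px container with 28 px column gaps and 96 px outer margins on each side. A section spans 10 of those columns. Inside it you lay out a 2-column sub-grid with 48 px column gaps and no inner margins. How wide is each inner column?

Take off 192 px of margins, leaving 1502 px.
18 columns + 17 column gaps: 18c + 17·28 = 1502.
18c = 1502 − 476 = 1026, so c = 57 px.
10-column span = 10·57 + 9·28 = 822 px.
822 − 1·48 = 774; ÷2 gives d = 387 px.

387 px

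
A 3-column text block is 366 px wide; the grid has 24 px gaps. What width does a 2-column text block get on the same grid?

236 px

3 columns + 2 gaps: 3c + 2·24 = 366.
3c = 366 − 48 = 318, so c = 106 px.
2 columns plus 1 gap: 212 + 24 = 236 px.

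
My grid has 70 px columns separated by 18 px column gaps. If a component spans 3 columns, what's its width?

246 px

3-column span = 3·70 + 2·18 = 246 px.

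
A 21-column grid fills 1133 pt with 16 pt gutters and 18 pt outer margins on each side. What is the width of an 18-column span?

938 pt

Take off 36 pt of margins, leaving 1097 pt.
21c + 20·16 = 1097 → 21c = 777 → c = 37 pt.
18-column span = 18·37 + 17·16 = 938 pt.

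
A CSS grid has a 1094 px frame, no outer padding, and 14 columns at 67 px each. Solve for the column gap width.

Columns use 938 px, leaving 156 px across 13 column gaps = 12 px each.

12 px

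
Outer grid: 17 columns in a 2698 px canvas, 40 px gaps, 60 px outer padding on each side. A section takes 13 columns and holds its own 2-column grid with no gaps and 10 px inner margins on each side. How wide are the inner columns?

971 px

Subtract both margins: 2698 − 2·60 = 2578 px.
17 columns + 16 gaps: 17c + 16·40 = 2578.
17c = 2578 − 640 = 1938, so c = 114 px.
13-column span = 13·114 + 12·40 = 1962 px.
Inner content = 1962 − 2·10 = 1942 px.
1942 / 2 = 971 px per column.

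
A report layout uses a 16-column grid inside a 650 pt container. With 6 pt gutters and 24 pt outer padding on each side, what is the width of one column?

32 pt

Content width = 650 − 2·24 = 602 pt.
16 columns + 15 gutters: 16c + 15·6 = 602.
16c = 602 − 90 = 512, so c = 32 pt.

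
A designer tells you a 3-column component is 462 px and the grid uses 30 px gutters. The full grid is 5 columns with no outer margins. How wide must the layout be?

462 − 2·30 = 402; ÷3 gives c = 134 px.
Layout = 5·134 + 4·30 = 670 + 120 = 790 px.

790 px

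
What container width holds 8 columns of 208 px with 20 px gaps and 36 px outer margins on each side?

1876 px

Adding margins, columns and gutters: 72 + 1664 + 140 = 1876 px.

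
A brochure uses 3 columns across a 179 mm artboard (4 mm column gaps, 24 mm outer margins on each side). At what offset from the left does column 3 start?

Inside the margins: 179 − 48 = 131 mm.
3c + 2·4 = 131 → 3c = 123 → c = 41 mm.
Column 3 starts at margin + 2·(column + gutter) = 24 + 2·45 = 114 mm.

114 mm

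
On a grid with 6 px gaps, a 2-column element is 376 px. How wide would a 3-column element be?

2c + 1·6 = 376 → 2c = 370 → c = 185 px.
Span of 3: 3·185 + 2·6 = 555 + 12 = 567 px.

567 px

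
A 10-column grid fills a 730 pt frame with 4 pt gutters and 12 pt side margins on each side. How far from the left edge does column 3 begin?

Content = 730 − 2·12 = 706 pt.
Subtracting 9 gutters of 4 leaves 670 for 10 columns, so c = 67 pt.
Column 3 starts at margin + 2·(column + gutter) = 12 + 2·71 = 154 pt.

154 pt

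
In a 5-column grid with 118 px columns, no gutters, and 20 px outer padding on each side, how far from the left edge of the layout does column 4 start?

374 px

Each column+gutter stride is 118 px; 3 of them past the 20 px margin is 20 + 354 = 374 px.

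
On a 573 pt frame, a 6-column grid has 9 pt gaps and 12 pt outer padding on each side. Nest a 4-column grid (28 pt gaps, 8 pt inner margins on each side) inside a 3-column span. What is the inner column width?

42.5 pt

Inside the margins: 573 − 24 = 549 pt.
6c + 5·9 = 549 → 6c = 504 → c = 84 pt.
3 columns plus 2 gaps: 252 + 18 = 270 pt.
Inner content = 270 − 2·8 = 254 pt.
254 − 3·28 = 170; ÷4 gives d = 42.5 pt.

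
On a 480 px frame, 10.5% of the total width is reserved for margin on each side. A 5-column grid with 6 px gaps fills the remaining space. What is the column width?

Margins: 10.5% × 480 = 50.4 px each, so content = 480 − 100.8 = 379.2 px.
5 columns + 4 gaps: 5c + 4·6 = 379.2.
5c = 379.2 − 24 = 355.2, so c = 71.04 px.

71.04 px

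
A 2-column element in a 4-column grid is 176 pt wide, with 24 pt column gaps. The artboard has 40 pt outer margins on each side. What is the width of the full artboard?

2 columns + 1 column gap: 2c + 1·24 = 176.
2c = 176 − 24 = 152, so c = 76 pt.
Total width: 2·40 + 4·76 + 3·24 = 456 pt.

456 pt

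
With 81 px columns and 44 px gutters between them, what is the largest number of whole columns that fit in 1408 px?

k columns need k·81 + (k−1)·44 = k·125 − 44.
k·125 − 44 ≤ 1408 → k ≤ 1452 / 125 ≈ 11.62, so k = 11.

11 columns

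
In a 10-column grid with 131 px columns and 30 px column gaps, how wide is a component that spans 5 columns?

5-column span = 5·131 + 4·30 = 775 px.

775 px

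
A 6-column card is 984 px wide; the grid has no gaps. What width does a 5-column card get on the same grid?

820 px

With no gaps, each column is 984/6 = 164 px.
With no gaps, 5 columns span 5·164 = 820 px.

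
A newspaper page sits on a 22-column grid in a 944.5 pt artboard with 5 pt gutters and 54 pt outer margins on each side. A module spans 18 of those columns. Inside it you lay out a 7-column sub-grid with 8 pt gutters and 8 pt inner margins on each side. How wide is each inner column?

88.5 pt

Inside the margins: 944.5 − 108 = 836.5 pt.
22c + 21·5 = 836.5 → 22c = 731.5 → c = 33.25 pt.
18-column span = 18·33.25 + 17·5 = 683.5 pt.
Inner content = 683.5 − 2·8 = 667.5 pt.
667.5 − 6·8 = 619.5; ÷7 gives d = 88.5 pt.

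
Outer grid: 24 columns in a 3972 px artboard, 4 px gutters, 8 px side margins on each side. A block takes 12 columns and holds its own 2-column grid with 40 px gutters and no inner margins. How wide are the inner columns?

968 px

Inside the margins: 3972 − 16 = 3956 px.
24 columns + 23 gutters: 24c + 23·4 = 3956.
24c = 3956 − 92 = 3864, so c = 161 px.
Span of 12: 12·161 + 11·4 = 1932 + 44 = 1976 px.
Subtracting 1 gutter of 40 leaves 1936 for 2 columns, so d = 968 px.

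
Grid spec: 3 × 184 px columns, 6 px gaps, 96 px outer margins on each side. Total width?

Layout = 2·96 + 3·184 + 2·6 = 192 + 552 + 12 = 756 px.

756 px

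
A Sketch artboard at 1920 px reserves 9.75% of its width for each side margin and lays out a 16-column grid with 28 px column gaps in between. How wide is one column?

70.35 px

Each margin = 9.75% of 1920 = 187.2 px; content = 1920 − 2·187.2 = 1545.6 px.
16 columns + 15 column gaps: 16c + 15·28 = 1545.6.
16c = 1545.6 − 420 = 1125.6, so c = 70.35 px.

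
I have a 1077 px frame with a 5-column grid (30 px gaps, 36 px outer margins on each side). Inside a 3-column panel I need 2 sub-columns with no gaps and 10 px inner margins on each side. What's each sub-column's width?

Subtract both margins: 1077 − 2·36 = 1005 px.
5c + 4·30 = 1005 → 5c = 885 → c = 177 px.
3 columns plus 2 gaps: 531 + 60 = 591 px.
Inner content = 591 − 2·10 = 571 px.
571 / 2 = 285.5 px per column.

285.5 px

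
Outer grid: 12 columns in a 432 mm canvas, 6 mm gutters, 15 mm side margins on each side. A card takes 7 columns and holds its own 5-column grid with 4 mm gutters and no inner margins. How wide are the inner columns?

Outer content = 432 − 2·15 = 402 mm.
12 columns + 11 gutters: 12c + 11·6 = 402.
12c = 402 − 66 = 336, so c = 28 mm.
7-column span = 7·28 + 6·6 = 232 mm.
5 columns + 4 gutters: 5d + 4·4 = 232.
5d = 232 − 16 = 216, so d = 43.2 mm.

43.2 mm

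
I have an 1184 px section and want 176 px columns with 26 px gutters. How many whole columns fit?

5 columns: 5·176 + 4·26 = 984 px ≤ 1184.
6 columns: 1186 px > 1184. So 5.

5 columns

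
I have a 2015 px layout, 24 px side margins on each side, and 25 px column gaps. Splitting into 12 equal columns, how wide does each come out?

Subtract both margins: 2015 − 2·24 = 1967 px.
1967 − 11·25 = 1692; ÷12 gives c = 141 px.

141 px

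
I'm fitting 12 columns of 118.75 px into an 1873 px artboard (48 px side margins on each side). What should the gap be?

32 px

Content width = 1873 − 2·48 = 1777 px.
12 columns take 12·118.75 = 1425 px; remaining 352 splits into 11 gaps.
g = 352 / 11 = 32 px.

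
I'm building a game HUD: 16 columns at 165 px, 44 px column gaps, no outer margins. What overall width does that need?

Total width: 16·165 + 15·44 = 3300 px.

3300 px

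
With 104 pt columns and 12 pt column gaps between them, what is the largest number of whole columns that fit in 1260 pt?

10 columns

10 columns: 10·104 + 9·12 = 1148 pt ≤ 1260.
11 columns: 1264 pt > 1260. So 10.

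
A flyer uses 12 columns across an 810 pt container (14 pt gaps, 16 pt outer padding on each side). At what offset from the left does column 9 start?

Inside the margins: 810 − 32 = 778 pt.
Subtracting 11 gaps of 14 leaves 624 for 12 columns, so c = 52 pt.
Before column 9: the margin + 8 columns + 8 gaps.
Offset = 16 + 8·(52 + 14) = 16 + 528 = 544 pt.

544 pt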